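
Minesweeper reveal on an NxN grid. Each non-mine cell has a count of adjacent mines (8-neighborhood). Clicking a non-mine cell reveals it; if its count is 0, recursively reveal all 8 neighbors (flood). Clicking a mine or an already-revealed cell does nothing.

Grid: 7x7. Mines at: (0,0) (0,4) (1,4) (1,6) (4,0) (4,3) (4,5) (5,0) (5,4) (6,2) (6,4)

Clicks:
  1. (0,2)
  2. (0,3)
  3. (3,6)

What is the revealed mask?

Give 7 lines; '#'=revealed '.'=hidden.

Click 1 (0,2) count=0: revealed 15 new [(0,1) (0,2) (0,3) (1,0) (1,1) (1,2) (1,3) (2,0) (2,1) (2,2) (2,3) (3,0) (3,1) (3,2) (3,3)] -> total=15
Click 2 (0,3) count=2: revealed 0 new [(none)] -> total=15
Click 3 (3,6) count=1: revealed 1 new [(3,6)] -> total=16

Answer: .###...
####...
####...
####..#
.......
.......
.......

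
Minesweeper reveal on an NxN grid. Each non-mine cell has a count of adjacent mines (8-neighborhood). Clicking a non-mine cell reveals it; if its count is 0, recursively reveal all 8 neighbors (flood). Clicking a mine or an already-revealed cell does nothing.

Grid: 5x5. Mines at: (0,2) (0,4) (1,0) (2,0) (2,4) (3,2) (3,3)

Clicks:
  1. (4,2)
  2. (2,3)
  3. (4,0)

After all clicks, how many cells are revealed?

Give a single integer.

Answer: 6

Derivation:
Click 1 (4,2) count=2: revealed 1 new [(4,2)] -> total=1
Click 2 (2,3) count=3: revealed 1 new [(2,3)] -> total=2
Click 3 (4,0) count=0: revealed 4 new [(3,0) (3,1) (4,0) (4,1)] -> total=6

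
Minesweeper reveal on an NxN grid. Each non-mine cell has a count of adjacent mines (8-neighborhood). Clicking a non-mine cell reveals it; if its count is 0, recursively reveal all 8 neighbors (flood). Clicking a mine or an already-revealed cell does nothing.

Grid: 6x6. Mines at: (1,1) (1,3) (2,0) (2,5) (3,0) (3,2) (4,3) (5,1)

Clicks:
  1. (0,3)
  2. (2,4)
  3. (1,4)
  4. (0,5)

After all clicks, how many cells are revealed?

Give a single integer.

Answer: 6

Derivation:
Click 1 (0,3) count=1: revealed 1 new [(0,3)] -> total=1
Click 2 (2,4) count=2: revealed 1 new [(2,4)] -> total=2
Click 3 (1,4) count=2: revealed 1 new [(1,4)] -> total=3
Click 4 (0,5) count=0: revealed 3 new [(0,4) (0,5) (1,5)] -> total=6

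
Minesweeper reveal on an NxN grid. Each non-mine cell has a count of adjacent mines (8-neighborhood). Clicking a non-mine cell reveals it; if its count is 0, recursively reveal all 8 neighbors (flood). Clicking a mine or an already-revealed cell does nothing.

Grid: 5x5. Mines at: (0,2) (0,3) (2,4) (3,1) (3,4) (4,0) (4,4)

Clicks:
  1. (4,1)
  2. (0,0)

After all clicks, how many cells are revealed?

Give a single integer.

Click 1 (4,1) count=2: revealed 1 new [(4,1)] -> total=1
Click 2 (0,0) count=0: revealed 6 new [(0,0) (0,1) (1,0) (1,1) (2,0) (2,1)] -> total=7

Answer: 7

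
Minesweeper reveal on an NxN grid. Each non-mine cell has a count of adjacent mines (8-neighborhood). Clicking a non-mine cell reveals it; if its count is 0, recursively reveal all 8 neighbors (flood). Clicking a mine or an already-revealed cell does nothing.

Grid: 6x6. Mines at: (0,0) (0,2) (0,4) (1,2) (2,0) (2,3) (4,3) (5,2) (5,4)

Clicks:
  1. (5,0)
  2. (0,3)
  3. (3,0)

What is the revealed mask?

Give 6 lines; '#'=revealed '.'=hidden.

Click 1 (5,0) count=0: revealed 6 new [(3,0) (3,1) (4,0) (4,1) (5,0) (5,1)] -> total=6
Click 2 (0,3) count=3: revealed 1 new [(0,3)] -> total=7
Click 3 (3,0) count=1: revealed 0 new [(none)] -> total=7

Answer: ...#..
......
......
##....
##....
##....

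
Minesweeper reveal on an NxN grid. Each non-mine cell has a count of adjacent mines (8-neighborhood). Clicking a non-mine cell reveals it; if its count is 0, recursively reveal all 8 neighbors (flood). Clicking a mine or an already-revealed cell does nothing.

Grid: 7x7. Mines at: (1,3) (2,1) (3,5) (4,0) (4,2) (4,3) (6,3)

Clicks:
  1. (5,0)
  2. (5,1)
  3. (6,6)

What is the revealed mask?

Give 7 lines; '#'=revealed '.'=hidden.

Click 1 (5,0) count=1: revealed 1 new [(5,0)] -> total=1
Click 2 (5,1) count=2: revealed 1 new [(5,1)] -> total=2
Click 3 (6,6) count=0: revealed 9 new [(4,4) (4,5) (4,6) (5,4) (5,5) (5,6) (6,4) (6,5) (6,6)] -> total=11

Answer: .......
.......
.......
.......
....###
##..###
....###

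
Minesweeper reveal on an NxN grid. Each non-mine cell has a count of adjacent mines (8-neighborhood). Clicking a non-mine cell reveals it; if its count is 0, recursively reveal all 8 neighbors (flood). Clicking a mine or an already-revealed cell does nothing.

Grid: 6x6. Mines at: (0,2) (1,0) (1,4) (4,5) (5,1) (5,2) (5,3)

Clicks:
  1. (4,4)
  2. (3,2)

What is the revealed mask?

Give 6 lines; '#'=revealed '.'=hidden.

Answer: ......
.###..
#####.
#####.
#####.
......

Derivation:
Click 1 (4,4) count=2: revealed 1 new [(4,4)] -> total=1
Click 2 (3,2) count=0: revealed 17 new [(1,1) (1,2) (1,3) (2,0) (2,1) (2,2) (2,3) (2,4) (3,0) (3,1) (3,2) (3,3) (3,4) (4,0) (4,1) (4,2) (4,3)] -> total=18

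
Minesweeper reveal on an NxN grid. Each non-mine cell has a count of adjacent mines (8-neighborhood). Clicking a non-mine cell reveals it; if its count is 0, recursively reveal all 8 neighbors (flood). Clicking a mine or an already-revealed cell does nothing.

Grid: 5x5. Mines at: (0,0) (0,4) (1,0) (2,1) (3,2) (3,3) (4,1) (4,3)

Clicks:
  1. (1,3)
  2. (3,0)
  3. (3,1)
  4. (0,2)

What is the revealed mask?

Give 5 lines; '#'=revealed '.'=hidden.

Click 1 (1,3) count=1: revealed 1 new [(1,3)] -> total=1
Click 2 (3,0) count=2: revealed 1 new [(3,0)] -> total=2
Click 3 (3,1) count=3: revealed 1 new [(3,1)] -> total=3
Click 4 (0,2) count=0: revealed 5 new [(0,1) (0,2) (0,3) (1,1) (1,2)] -> total=8

Answer: .###.
.###.
.....
##...
.....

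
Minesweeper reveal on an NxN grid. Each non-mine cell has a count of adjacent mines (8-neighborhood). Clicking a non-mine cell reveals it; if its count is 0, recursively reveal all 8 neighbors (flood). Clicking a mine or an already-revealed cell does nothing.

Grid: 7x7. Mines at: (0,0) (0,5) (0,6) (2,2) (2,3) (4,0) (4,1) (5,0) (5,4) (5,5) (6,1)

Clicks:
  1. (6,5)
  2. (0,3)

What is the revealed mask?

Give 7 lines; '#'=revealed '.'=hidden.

Click 1 (6,5) count=2: revealed 1 new [(6,5)] -> total=1
Click 2 (0,3) count=0: revealed 8 new [(0,1) (0,2) (0,3) (0,4) (1,1) (1,2) (1,3) (1,4)] -> total=9

Answer: .####..
.####..
.......
.......
.......
.......
.....#.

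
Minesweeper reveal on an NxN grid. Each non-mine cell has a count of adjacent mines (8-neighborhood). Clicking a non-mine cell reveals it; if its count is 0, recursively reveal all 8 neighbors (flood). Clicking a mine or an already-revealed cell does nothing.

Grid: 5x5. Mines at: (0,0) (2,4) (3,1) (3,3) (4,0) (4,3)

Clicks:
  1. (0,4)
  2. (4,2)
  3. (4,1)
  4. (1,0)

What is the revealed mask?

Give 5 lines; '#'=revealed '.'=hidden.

Click 1 (0,4) count=0: revealed 11 new [(0,1) (0,2) (0,3) (0,4) (1,1) (1,2) (1,3) (1,4) (2,1) (2,2) (2,3)] -> total=11
Click 2 (4,2) count=3: revealed 1 new [(4,2)] -> total=12
Click 3 (4,1) count=2: revealed 1 new [(4,1)] -> total=13
Click 4 (1,0) count=1: revealed 1 new [(1,0)] -> total=14

Answer: .####
#####
.###.
.....
.##..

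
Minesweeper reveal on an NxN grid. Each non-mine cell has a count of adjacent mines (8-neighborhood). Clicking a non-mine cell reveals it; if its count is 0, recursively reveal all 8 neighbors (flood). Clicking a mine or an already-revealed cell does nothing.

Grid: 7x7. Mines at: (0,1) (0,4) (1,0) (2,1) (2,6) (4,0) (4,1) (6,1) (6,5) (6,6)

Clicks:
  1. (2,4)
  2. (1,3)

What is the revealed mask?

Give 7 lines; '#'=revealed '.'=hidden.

Answer: .......
..####.
..####.
..#####
..#####
..#####
..###..

Derivation:
Click 1 (2,4) count=0: revealed 26 new [(1,2) (1,3) (1,4) (1,5) (2,2) (2,3) (2,4) (2,5) (3,2) (3,3) (3,4) (3,5) (3,6) (4,2) (4,3) (4,4) (4,5) (4,6) (5,2) (5,3) (5,4) (5,5) (5,6) (6,2) (6,3) (6,4)] -> total=26
Click 2 (1,3) count=1: revealed 0 new [(none)] -> total=26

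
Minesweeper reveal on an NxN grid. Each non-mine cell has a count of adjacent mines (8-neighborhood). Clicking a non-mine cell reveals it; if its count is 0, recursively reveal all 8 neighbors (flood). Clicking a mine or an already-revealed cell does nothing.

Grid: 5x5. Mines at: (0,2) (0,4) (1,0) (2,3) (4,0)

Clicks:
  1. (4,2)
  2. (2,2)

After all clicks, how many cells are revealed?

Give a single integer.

Click 1 (4,2) count=0: revealed 8 new [(3,1) (3,2) (3,3) (3,4) (4,1) (4,2) (4,3) (4,4)] -> total=8
Click 2 (2,2) count=1: revealed 1 new [(2,2)] -> total=9

Answer: 9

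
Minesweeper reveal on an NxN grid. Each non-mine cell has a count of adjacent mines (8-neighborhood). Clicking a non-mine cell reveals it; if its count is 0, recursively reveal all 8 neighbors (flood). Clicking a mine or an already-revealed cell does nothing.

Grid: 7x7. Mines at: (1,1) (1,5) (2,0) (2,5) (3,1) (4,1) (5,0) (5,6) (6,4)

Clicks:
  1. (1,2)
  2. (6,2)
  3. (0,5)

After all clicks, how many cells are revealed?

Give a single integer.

Answer: 8

Derivation:
Click 1 (1,2) count=1: revealed 1 new [(1,2)] -> total=1
Click 2 (6,2) count=0: revealed 6 new [(5,1) (5,2) (5,3) (6,1) (6,2) (6,3)] -> total=7
Click 3 (0,5) count=1: revealed 1 new [(0,5)] -> total=8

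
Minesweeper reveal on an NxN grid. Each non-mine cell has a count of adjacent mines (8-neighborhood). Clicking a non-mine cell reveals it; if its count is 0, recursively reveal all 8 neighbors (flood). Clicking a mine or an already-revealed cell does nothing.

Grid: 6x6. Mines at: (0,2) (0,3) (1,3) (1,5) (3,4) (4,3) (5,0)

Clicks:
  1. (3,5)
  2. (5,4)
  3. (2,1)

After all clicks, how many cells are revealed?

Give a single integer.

Answer: 16

Derivation:
Click 1 (3,5) count=1: revealed 1 new [(3,5)] -> total=1
Click 2 (5,4) count=1: revealed 1 new [(5,4)] -> total=2
Click 3 (2,1) count=0: revealed 14 new [(0,0) (0,1) (1,0) (1,1) (1,2) (2,0) (2,1) (2,2) (3,0) (3,1) (3,2) (4,0) (4,1) (4,2)] -> total=16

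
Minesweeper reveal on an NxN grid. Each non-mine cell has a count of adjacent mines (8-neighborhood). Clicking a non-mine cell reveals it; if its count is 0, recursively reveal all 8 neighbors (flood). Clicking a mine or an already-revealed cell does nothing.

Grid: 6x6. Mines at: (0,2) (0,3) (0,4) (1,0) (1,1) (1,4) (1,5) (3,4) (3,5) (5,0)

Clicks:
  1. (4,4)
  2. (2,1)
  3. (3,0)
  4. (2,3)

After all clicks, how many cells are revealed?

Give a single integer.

Click 1 (4,4) count=2: revealed 1 new [(4,4)] -> total=1
Click 2 (2,1) count=2: revealed 1 new [(2,1)] -> total=2
Click 3 (3,0) count=0: revealed 17 new [(2,0) (2,2) (2,3) (3,0) (3,1) (3,2) (3,3) (4,0) (4,1) (4,2) (4,3) (4,5) (5,1) (5,2) (5,3) (5,4) (5,5)] -> total=19
Click 4 (2,3) count=2: revealed 0 new [(none)] -> total=19

Answer: 19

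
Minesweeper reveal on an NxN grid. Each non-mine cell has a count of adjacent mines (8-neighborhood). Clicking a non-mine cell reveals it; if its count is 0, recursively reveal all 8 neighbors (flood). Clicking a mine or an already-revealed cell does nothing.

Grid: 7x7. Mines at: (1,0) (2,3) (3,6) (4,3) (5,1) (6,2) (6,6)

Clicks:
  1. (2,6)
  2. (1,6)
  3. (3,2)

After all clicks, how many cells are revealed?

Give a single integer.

Answer: 16

Derivation:
Click 1 (2,6) count=1: revealed 1 new [(2,6)] -> total=1
Click 2 (1,6) count=0: revealed 14 new [(0,1) (0,2) (0,3) (0,4) (0,5) (0,6) (1,1) (1,2) (1,3) (1,4) (1,5) (1,6) (2,4) (2,5)] -> total=15
Click 3 (3,2) count=2: revealed 1 new [(3,2)] -> total=16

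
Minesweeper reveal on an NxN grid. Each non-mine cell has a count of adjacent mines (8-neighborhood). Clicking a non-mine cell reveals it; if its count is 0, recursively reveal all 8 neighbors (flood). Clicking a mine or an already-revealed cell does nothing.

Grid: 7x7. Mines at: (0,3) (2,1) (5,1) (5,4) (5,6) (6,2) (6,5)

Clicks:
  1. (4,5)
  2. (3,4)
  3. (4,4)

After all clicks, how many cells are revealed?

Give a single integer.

Click 1 (4,5) count=2: revealed 1 new [(4,5)] -> total=1
Click 2 (3,4) count=0: revealed 22 new [(0,4) (0,5) (0,6) (1,2) (1,3) (1,4) (1,5) (1,6) (2,2) (2,3) (2,4) (2,5) (2,6) (3,2) (3,3) (3,4) (3,5) (3,6) (4,2) (4,3) (4,4) (4,6)] -> total=23
Click 3 (4,4) count=1: revealed 0 new [(none)] -> total=23

Answer: 23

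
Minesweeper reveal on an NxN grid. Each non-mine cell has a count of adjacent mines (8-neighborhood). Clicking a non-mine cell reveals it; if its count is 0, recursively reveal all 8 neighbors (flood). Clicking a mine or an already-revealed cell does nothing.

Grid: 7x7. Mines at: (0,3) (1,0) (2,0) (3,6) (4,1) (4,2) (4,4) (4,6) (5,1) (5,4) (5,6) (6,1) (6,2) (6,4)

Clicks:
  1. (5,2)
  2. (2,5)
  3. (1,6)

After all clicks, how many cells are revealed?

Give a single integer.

Answer: 21

Derivation:
Click 1 (5,2) count=5: revealed 1 new [(5,2)] -> total=1
Click 2 (2,5) count=1: revealed 1 new [(2,5)] -> total=2
Click 3 (1,6) count=0: revealed 19 new [(0,4) (0,5) (0,6) (1,1) (1,2) (1,3) (1,4) (1,5) (1,6) (2,1) (2,2) (2,3) (2,4) (2,6) (3,1) (3,2) (3,3) (3,4) (3,5)] -> total=21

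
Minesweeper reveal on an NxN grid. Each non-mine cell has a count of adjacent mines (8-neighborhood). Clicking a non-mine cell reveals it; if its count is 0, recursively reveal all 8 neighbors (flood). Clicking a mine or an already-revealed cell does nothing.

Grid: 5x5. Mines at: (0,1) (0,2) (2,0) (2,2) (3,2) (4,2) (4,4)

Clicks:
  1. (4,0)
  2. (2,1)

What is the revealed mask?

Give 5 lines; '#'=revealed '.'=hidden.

Click 1 (4,0) count=0: revealed 4 new [(3,0) (3,1) (4,0) (4,1)] -> total=4
Click 2 (2,1) count=3: revealed 1 new [(2,1)] -> total=5

Answer: .....
.....
.#...
##...
##...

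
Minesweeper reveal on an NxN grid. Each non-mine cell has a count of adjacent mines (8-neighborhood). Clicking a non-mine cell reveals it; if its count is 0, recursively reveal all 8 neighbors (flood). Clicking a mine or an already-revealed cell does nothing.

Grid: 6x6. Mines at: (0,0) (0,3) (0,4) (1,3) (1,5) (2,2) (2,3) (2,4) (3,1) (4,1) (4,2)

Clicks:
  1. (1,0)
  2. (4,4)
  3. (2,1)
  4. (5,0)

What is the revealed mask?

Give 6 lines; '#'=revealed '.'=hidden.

Click 1 (1,0) count=1: revealed 1 new [(1,0)] -> total=1
Click 2 (4,4) count=0: revealed 9 new [(3,3) (3,4) (3,5) (4,3) (4,4) (4,5) (5,3) (5,4) (5,5)] -> total=10
Click 3 (2,1) count=2: revealed 1 new [(2,1)] -> total=11
Click 4 (5,0) count=1: revealed 1 new [(5,0)] -> total=12

Answer: ......
#.....
.#....
...###
...###
#..###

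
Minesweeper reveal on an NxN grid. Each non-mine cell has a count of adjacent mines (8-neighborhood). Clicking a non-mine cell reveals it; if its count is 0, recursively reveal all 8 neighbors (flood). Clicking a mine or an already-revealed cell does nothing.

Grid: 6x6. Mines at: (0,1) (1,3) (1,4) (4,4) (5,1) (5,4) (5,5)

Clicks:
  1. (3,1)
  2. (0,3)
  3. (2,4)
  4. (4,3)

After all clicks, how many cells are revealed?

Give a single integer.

Answer: 17

Derivation:
Click 1 (3,1) count=0: revealed 15 new [(1,0) (1,1) (1,2) (2,0) (2,1) (2,2) (2,3) (3,0) (3,1) (3,2) (3,3) (4,0) (4,1) (4,2) (4,3)] -> total=15
Click 2 (0,3) count=2: revealed 1 new [(0,3)] -> total=16
Click 3 (2,4) count=2: revealed 1 new [(2,4)] -> total=17
Click 4 (4,3) count=2: revealed 0 new [(none)] -> total=17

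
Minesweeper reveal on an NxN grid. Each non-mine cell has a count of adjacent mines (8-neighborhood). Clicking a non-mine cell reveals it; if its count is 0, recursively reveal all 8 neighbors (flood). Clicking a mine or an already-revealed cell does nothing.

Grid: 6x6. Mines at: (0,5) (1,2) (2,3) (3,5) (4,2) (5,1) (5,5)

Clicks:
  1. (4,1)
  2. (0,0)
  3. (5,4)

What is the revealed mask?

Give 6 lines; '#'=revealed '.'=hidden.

Click 1 (4,1) count=2: revealed 1 new [(4,1)] -> total=1
Click 2 (0,0) count=0: revealed 9 new [(0,0) (0,1) (1,0) (1,1) (2,0) (2,1) (3,0) (3,1) (4,0)] -> total=10
Click 3 (5,4) count=1: revealed 1 new [(5,4)] -> total=11

Answer: ##....
##....
##....
##....
##....
....#.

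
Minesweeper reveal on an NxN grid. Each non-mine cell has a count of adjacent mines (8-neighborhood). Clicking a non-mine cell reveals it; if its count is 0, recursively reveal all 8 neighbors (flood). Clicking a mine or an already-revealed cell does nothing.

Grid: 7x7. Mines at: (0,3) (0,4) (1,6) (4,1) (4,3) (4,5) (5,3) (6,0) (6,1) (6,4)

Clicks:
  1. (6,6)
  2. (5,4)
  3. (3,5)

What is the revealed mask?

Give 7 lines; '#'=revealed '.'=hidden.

Click 1 (6,6) count=0: revealed 4 new [(5,5) (5,6) (6,5) (6,6)] -> total=4
Click 2 (5,4) count=4: revealed 1 new [(5,4)] -> total=5
Click 3 (3,5) count=1: revealed 1 new [(3,5)] -> total=6

Answer: .......
.......
.......
.....#.
.......
....###
.....##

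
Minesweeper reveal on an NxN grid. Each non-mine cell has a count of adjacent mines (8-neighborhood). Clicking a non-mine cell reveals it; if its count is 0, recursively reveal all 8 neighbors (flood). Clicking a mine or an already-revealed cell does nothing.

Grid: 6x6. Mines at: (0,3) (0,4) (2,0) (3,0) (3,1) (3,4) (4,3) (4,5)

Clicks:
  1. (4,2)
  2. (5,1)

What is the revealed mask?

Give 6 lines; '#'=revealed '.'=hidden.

Click 1 (4,2) count=2: revealed 1 new [(4,2)] -> total=1
Click 2 (5,1) count=0: revealed 5 new [(4,0) (4,1) (5,0) (5,1) (5,2)] -> total=6

Answer: ......
......
......
......
###...
###...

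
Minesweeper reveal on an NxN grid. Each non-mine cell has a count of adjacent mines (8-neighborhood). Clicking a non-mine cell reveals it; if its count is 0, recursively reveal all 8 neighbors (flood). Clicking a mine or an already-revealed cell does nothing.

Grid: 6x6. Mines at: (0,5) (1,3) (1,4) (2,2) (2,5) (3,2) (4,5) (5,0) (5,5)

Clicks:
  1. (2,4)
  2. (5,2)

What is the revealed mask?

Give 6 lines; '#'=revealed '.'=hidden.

Answer: ......
......
....#.
......
.####.
.####.

Derivation:
Click 1 (2,4) count=3: revealed 1 new [(2,4)] -> total=1
Click 2 (5,2) count=0: revealed 8 new [(4,1) (4,2) (4,3) (4,4) (5,1) (5,2) (5,3) (5,4)] -> total=9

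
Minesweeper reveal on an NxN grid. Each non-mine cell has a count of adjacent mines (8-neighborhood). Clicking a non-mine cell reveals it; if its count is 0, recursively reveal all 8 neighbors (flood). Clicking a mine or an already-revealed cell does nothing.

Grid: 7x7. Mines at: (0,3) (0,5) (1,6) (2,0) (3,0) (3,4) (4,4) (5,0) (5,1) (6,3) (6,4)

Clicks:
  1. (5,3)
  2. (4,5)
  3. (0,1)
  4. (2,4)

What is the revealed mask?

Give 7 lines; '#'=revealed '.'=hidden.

Answer: ###....
###....
....#..
.......
.....#.
...#...
.......

Derivation:
Click 1 (5,3) count=3: revealed 1 new [(5,3)] -> total=1
Click 2 (4,5) count=2: revealed 1 new [(4,5)] -> total=2
Click 3 (0,1) count=0: revealed 6 new [(0,0) (0,1) (0,2) (1,0) (1,1) (1,2)] -> total=8
Click 4 (2,4) count=1: revealed 1 new [(2,4)] -> total=9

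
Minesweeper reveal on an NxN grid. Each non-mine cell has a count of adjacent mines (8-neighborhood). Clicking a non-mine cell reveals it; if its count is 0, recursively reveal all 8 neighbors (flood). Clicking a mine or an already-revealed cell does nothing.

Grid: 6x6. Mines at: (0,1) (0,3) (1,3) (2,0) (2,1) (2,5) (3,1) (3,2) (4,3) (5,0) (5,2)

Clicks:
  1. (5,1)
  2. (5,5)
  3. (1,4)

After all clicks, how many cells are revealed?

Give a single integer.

Click 1 (5,1) count=2: revealed 1 new [(5,1)] -> total=1
Click 2 (5,5) count=0: revealed 6 new [(3,4) (3,5) (4,4) (4,5) (5,4) (5,5)] -> total=7
Click 3 (1,4) count=3: revealed 1 new [(1,4)] -> total=8

Answer: 8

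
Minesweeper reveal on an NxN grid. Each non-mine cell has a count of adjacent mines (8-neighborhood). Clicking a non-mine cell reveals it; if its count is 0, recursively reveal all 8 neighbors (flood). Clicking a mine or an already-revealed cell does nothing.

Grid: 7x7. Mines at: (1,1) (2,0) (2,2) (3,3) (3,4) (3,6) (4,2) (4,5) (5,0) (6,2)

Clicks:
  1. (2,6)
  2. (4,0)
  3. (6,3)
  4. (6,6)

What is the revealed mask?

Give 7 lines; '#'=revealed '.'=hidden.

Answer: .......
.......
......#
.......
#......
...####
...####

Derivation:
Click 1 (2,6) count=1: revealed 1 new [(2,6)] -> total=1
Click 2 (4,0) count=1: revealed 1 new [(4,0)] -> total=2
Click 3 (6,3) count=1: revealed 1 new [(6,3)] -> total=3
Click 4 (6,6) count=0: revealed 7 new [(5,3) (5,4) (5,5) (5,6) (6,4) (6,5) (6,6)] -> total=10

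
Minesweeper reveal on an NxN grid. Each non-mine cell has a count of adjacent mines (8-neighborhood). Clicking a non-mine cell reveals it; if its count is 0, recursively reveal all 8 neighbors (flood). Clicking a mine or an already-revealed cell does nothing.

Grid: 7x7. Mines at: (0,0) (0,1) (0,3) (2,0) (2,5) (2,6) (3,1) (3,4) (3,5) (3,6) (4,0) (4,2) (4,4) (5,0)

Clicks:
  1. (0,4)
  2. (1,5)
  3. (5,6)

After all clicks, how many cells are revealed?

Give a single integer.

Click 1 (0,4) count=1: revealed 1 new [(0,4)] -> total=1
Click 2 (1,5) count=2: revealed 1 new [(1,5)] -> total=2
Click 3 (5,6) count=0: revealed 14 new [(4,5) (4,6) (5,1) (5,2) (5,3) (5,4) (5,5) (5,6) (6,1) (6,2) (6,3) (6,4) (6,5) (6,6)] -> total=16

Answer: 16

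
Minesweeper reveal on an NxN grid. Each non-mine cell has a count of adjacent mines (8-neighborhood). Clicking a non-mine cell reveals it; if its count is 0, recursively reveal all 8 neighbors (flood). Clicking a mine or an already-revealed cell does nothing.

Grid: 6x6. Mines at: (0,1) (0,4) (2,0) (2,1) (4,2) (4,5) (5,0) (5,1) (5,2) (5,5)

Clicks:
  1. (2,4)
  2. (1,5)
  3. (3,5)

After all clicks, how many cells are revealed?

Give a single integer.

Answer: 12

Derivation:
Click 1 (2,4) count=0: revealed 12 new [(1,2) (1,3) (1,4) (1,5) (2,2) (2,3) (2,4) (2,5) (3,2) (3,3) (3,4) (3,5)] -> total=12
Click 2 (1,5) count=1: revealed 0 new [(none)] -> total=12
Click 3 (3,5) count=1: revealed 0 new [(none)] -> total=12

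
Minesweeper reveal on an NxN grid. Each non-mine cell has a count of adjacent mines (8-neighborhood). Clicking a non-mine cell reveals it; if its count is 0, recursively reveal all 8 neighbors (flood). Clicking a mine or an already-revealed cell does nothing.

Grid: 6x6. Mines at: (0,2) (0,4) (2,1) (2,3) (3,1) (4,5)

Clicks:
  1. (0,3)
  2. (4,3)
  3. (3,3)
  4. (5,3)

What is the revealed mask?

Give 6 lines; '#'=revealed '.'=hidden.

Click 1 (0,3) count=2: revealed 1 new [(0,3)] -> total=1
Click 2 (4,3) count=0: revealed 13 new [(3,2) (3,3) (3,4) (4,0) (4,1) (4,2) (4,3) (4,4) (5,0) (5,1) (5,2) (5,3) (5,4)] -> total=14
Click 3 (3,3) count=1: revealed 0 new [(none)] -> total=14
Click 4 (5,3) count=0: revealed 0 new [(none)] -> total=14

Answer: ...#..
......
......
..###.
#####.
#####.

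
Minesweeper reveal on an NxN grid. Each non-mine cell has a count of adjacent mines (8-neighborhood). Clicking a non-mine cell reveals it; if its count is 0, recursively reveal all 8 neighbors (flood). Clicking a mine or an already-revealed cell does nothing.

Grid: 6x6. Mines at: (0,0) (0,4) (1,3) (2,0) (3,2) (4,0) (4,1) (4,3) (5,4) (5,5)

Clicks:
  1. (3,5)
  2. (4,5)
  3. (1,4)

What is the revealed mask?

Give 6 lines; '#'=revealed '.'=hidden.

Answer: ......
....##
....##
....##
....##
......

Derivation:
Click 1 (3,5) count=0: revealed 8 new [(1,4) (1,5) (2,4) (2,5) (3,4) (3,5) (4,4) (4,5)] -> total=8
Click 2 (4,5) count=2: revealed 0 new [(none)] -> total=8
Click 3 (1,4) count=2: revealed 0 new [(none)] -> total=8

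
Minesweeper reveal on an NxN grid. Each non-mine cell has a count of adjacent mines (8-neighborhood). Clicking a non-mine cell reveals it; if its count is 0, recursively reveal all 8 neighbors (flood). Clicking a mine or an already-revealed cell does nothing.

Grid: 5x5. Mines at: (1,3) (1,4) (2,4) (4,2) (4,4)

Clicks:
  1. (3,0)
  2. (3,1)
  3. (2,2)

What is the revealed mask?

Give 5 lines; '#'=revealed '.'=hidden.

Answer: ###..
###..
###..
###..
##...

Derivation:
Click 1 (3,0) count=0: revealed 14 new [(0,0) (0,1) (0,2) (1,0) (1,1) (1,2) (2,0) (2,1) (2,2) (3,0) (3,1) (3,2) (4,0) (4,1)] -> total=14
Click 2 (3,1) count=1: revealed 0 new [(none)] -> total=14
Click 3 (2,2) count=1: revealed 0 new [(none)] -> total=14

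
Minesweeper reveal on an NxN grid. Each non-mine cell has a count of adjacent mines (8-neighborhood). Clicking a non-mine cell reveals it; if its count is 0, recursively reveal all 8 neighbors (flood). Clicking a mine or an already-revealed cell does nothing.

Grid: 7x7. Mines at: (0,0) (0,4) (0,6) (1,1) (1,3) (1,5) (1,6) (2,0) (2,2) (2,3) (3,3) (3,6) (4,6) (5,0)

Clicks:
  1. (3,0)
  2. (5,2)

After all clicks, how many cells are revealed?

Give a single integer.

Answer: 18

Derivation:
Click 1 (3,0) count=1: revealed 1 new [(3,0)] -> total=1
Click 2 (5,2) count=0: revealed 17 new [(4,1) (4,2) (4,3) (4,4) (4,5) (5,1) (5,2) (5,3) (5,4) (5,5) (5,6) (6,1) (6,2) (6,3) (6,4) (6,5) (6,6)] -> total=18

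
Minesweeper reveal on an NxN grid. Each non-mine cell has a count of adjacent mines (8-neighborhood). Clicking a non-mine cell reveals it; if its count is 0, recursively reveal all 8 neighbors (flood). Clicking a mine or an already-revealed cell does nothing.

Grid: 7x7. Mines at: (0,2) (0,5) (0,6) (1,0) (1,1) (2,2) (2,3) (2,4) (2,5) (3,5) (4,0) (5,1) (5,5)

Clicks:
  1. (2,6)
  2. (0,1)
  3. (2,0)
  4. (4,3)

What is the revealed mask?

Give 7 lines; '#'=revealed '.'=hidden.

Answer: .#.....
.......
#.....#
..###..
..###..
..###..
..###..

Derivation:
Click 1 (2,6) count=2: revealed 1 new [(2,6)] -> total=1
Click 2 (0,1) count=3: revealed 1 new [(0,1)] -> total=2
Click 3 (2,0) count=2: revealed 1 new [(2,0)] -> total=3
Click 4 (4,3) count=0: revealed 12 new [(3,2) (3,3) (3,4) (4,2) (4,3) (4,4) (5,2) (5,3) (5,4) (6,2) (6,3) (6,4)] -> total=15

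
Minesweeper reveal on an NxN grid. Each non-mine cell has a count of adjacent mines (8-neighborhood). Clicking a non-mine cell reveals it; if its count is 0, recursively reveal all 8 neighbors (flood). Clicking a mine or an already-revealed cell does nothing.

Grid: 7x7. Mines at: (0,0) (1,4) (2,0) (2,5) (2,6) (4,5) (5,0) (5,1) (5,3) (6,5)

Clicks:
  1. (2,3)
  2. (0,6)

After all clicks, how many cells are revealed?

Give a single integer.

Click 1 (2,3) count=1: revealed 1 new [(2,3)] -> total=1
Click 2 (0,6) count=0: revealed 4 new [(0,5) (0,6) (1,5) (1,6)] -> total=5

Answer: 5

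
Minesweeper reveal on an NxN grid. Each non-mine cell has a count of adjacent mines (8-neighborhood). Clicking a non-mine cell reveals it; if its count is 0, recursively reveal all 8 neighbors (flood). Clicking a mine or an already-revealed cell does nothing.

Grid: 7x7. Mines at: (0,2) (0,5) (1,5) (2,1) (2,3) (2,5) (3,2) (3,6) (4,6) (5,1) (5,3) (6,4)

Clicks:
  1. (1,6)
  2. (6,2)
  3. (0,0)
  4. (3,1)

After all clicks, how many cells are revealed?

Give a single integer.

Answer: 7

Derivation:
Click 1 (1,6) count=3: revealed 1 new [(1,6)] -> total=1
Click 2 (6,2) count=2: revealed 1 new [(6,2)] -> total=2
Click 3 (0,0) count=0: revealed 4 new [(0,0) (0,1) (1,0) (1,1)] -> total=6
Click 4 (3,1) count=2: revealed 1 new [(3,1)] -> total=7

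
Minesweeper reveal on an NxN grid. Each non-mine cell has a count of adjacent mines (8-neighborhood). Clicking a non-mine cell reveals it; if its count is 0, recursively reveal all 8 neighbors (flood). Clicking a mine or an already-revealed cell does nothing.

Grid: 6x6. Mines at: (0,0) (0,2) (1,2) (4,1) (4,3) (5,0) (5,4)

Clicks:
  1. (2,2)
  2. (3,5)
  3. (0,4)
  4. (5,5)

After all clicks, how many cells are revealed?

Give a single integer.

Click 1 (2,2) count=1: revealed 1 new [(2,2)] -> total=1
Click 2 (3,5) count=0: revealed 14 new [(0,3) (0,4) (0,5) (1,3) (1,4) (1,5) (2,3) (2,4) (2,5) (3,3) (3,4) (3,5) (4,4) (4,5)] -> total=15
Click 3 (0,4) count=0: revealed 0 new [(none)] -> total=15
Click 4 (5,5) count=1: revealed 1 new [(5,5)] -> total=16

Answer: 16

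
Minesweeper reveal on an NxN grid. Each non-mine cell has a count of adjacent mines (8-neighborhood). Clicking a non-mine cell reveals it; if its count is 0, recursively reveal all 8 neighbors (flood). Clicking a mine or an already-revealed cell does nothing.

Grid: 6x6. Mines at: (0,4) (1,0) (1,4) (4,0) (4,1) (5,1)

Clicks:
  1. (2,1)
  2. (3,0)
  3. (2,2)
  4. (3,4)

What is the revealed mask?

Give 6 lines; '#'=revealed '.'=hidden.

Answer: .###..
.###..
.#####
######
..####
..####

Derivation:
Click 1 (2,1) count=1: revealed 1 new [(2,1)] -> total=1
Click 2 (3,0) count=2: revealed 1 new [(3,0)] -> total=2
Click 3 (2,2) count=0: revealed 23 new [(0,1) (0,2) (0,3) (1,1) (1,2) (1,3) (2,2) (2,3) (2,4) (2,5) (3,1) (3,2) (3,3) (3,4) (3,5) (4,2) (4,3) (4,4) (4,5) (5,2) (5,3) (5,4) (5,5)] -> total=25
Click 4 (3,4) count=0: revealed 0 new [(none)] -> total=25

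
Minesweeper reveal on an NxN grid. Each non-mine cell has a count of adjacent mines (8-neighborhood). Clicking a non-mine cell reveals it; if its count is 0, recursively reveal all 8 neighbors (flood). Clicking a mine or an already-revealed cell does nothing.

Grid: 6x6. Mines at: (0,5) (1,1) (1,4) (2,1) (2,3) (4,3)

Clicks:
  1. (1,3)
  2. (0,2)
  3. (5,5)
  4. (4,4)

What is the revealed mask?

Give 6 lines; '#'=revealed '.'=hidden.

Click 1 (1,3) count=2: revealed 1 new [(1,3)] -> total=1
Click 2 (0,2) count=1: revealed 1 new [(0,2)] -> total=2
Click 3 (5,5) count=0: revealed 8 new [(2,4) (2,5) (3,4) (3,5) (4,4) (4,5) (5,4) (5,5)] -> total=10
Click 4 (4,4) count=1: revealed 0 new [(none)] -> total=10

Answer: ..#...
...#..
....##
....##
....##
....##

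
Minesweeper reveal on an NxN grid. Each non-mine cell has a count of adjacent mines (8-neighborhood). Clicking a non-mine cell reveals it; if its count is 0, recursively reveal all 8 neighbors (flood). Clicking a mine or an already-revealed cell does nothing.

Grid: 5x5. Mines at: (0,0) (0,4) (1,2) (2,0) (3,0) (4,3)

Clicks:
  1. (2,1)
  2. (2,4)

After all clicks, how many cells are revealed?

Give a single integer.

Click 1 (2,1) count=3: revealed 1 new [(2,1)] -> total=1
Click 2 (2,4) count=0: revealed 6 new [(1,3) (1,4) (2,3) (2,4) (3,3) (3,4)] -> total=7

Answer: 7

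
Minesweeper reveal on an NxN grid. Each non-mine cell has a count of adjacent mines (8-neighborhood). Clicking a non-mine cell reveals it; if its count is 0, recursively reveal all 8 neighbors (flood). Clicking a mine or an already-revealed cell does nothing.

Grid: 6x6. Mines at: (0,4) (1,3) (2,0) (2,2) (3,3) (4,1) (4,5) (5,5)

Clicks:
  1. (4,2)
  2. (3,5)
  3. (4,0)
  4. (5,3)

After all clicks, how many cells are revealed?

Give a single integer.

Answer: 8

Derivation:
Click 1 (4,2) count=2: revealed 1 new [(4,2)] -> total=1
Click 2 (3,5) count=1: revealed 1 new [(3,5)] -> total=2
Click 3 (4,0) count=1: revealed 1 new [(4,0)] -> total=3
Click 4 (5,3) count=0: revealed 5 new [(4,3) (4,4) (5,2) (5,3) (5,4)] -> total=8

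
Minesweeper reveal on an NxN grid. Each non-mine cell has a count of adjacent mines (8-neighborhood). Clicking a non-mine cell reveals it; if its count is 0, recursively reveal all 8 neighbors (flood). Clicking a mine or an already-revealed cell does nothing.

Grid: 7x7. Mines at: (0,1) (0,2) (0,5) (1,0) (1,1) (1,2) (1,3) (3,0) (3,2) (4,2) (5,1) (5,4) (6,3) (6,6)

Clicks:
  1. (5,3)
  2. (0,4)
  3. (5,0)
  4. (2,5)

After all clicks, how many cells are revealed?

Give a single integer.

Answer: 20

Derivation:
Click 1 (5,3) count=3: revealed 1 new [(5,3)] -> total=1
Click 2 (0,4) count=2: revealed 1 new [(0,4)] -> total=2
Click 3 (5,0) count=1: revealed 1 new [(5,0)] -> total=3
Click 4 (2,5) count=0: revealed 17 new [(1,4) (1,5) (1,6) (2,3) (2,4) (2,5) (2,6) (3,3) (3,4) (3,5) (3,6) (4,3) (4,4) (4,5) (4,6) (5,5) (5,6)] -> total=20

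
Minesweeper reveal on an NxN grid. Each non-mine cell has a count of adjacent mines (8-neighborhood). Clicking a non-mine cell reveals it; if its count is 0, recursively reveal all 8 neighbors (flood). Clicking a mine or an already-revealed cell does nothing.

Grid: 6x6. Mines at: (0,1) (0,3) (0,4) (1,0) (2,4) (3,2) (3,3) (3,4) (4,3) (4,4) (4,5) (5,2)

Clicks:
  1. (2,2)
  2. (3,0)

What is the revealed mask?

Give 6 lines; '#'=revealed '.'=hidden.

Click 1 (2,2) count=2: revealed 1 new [(2,2)] -> total=1
Click 2 (3,0) count=0: revealed 8 new [(2,0) (2,1) (3,0) (3,1) (4,0) (4,1) (5,0) (5,1)] -> total=9

Answer: ......
......
###...
##....
##....
##....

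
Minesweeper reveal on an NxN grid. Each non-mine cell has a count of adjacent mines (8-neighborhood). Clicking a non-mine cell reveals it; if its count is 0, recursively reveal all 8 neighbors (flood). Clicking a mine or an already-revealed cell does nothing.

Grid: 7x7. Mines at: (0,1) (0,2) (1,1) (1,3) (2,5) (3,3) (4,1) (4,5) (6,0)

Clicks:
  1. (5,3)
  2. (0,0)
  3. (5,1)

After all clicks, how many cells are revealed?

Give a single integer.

Click 1 (5,3) count=0: revealed 15 new [(4,2) (4,3) (4,4) (5,1) (5,2) (5,3) (5,4) (5,5) (5,6) (6,1) (6,2) (6,3) (6,4) (6,5) (6,6)] -> total=15
Click 2 (0,0) count=2: revealed 1 new [(0,0)] -> total=16
Click 3 (5,1) count=2: revealed 0 new [(none)] -> total=16

Answer: 16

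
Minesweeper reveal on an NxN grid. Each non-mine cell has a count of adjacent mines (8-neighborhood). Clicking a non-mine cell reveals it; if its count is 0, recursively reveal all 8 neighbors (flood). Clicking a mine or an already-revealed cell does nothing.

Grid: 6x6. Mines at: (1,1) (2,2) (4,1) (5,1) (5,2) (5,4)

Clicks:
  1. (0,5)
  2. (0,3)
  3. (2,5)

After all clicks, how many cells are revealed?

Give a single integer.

Answer: 17

Derivation:
Click 1 (0,5) count=0: revealed 17 new [(0,2) (0,3) (0,4) (0,5) (1,2) (1,3) (1,4) (1,5) (2,3) (2,4) (2,5) (3,3) (3,4) (3,5) (4,3) (4,4) (4,5)] -> total=17
Click 2 (0,3) count=0: revealed 0 new [(none)] -> total=17
Click 3 (2,5) count=0: revealed 0 new [(none)] -> total=17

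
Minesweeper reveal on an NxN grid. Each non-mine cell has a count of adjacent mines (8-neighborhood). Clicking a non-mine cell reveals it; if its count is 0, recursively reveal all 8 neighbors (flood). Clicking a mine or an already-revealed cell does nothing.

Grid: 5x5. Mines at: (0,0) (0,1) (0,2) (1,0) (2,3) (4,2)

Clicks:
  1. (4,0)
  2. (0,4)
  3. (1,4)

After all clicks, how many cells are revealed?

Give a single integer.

Answer: 10

Derivation:
Click 1 (4,0) count=0: revealed 6 new [(2,0) (2,1) (3,0) (3,1) (4,0) (4,1)] -> total=6
Click 2 (0,4) count=0: revealed 4 new [(0,3) (0,4) (1,3) (1,4)] -> total=10
Click 3 (1,4) count=1: revealed 0 new [(none)] -> total=10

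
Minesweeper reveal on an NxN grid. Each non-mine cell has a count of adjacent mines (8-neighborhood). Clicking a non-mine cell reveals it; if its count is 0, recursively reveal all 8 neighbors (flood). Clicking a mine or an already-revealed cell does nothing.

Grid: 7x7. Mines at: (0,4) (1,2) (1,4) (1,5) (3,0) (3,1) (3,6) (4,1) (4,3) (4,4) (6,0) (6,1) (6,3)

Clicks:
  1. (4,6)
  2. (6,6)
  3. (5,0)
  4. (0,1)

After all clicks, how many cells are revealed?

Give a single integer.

Answer: 10

Derivation:
Click 1 (4,6) count=1: revealed 1 new [(4,6)] -> total=1
Click 2 (6,6) count=0: revealed 7 new [(4,5) (5,4) (5,5) (5,6) (6,4) (6,5) (6,6)] -> total=8
Click 3 (5,0) count=3: revealed 1 new [(5,0)] -> total=9
Click 4 (0,1) count=1: revealed 1 new [(0,1)] -> total=10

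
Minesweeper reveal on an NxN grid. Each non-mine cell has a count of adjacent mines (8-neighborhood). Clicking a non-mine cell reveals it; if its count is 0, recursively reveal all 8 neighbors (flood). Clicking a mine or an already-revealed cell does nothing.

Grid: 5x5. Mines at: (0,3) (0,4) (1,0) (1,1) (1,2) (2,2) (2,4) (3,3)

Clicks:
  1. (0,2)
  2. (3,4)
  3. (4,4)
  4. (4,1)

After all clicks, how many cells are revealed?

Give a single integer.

Answer: 11

Derivation:
Click 1 (0,2) count=3: revealed 1 new [(0,2)] -> total=1
Click 2 (3,4) count=2: revealed 1 new [(3,4)] -> total=2
Click 3 (4,4) count=1: revealed 1 new [(4,4)] -> total=3
Click 4 (4,1) count=0: revealed 8 new [(2,0) (2,1) (3,0) (3,1) (3,2) (4,0) (4,1) (4,2)] -> total=11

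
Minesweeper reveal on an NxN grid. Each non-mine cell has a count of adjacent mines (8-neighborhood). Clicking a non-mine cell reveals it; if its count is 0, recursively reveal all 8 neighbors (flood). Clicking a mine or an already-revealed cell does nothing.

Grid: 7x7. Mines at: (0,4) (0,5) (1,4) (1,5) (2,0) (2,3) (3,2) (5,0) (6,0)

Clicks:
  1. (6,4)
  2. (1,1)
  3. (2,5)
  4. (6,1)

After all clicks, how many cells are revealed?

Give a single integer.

Answer: 26

Derivation:
Click 1 (6,4) count=0: revealed 25 new [(2,4) (2,5) (2,6) (3,3) (3,4) (3,5) (3,6) (4,1) (4,2) (4,3) (4,4) (4,5) (4,6) (5,1) (5,2) (5,3) (5,4) (5,5) (5,6) (6,1) (6,2) (6,3) (6,4) (6,5) (6,6)] -> total=25
Click 2 (1,1) count=1: revealed 1 new [(1,1)] -> total=26
Click 3 (2,5) count=2: revealed 0 new [(none)] -> total=26
Click 4 (6,1) count=2: revealed 0 new [(none)] -> total=26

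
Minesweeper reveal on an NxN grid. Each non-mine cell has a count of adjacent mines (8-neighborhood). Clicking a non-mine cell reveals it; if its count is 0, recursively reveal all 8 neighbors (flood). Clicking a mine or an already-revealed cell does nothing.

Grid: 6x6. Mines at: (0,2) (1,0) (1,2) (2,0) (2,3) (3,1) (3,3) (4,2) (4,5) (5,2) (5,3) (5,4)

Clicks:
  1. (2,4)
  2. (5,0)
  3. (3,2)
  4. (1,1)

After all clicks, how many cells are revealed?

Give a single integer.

Click 1 (2,4) count=2: revealed 1 new [(2,4)] -> total=1
Click 2 (5,0) count=0: revealed 4 new [(4,0) (4,1) (5,0) (5,1)] -> total=5
Click 3 (3,2) count=4: revealed 1 new [(3,2)] -> total=6
Click 4 (1,1) count=4: revealed 1 new [(1,1)] -> total=7

Answer: 7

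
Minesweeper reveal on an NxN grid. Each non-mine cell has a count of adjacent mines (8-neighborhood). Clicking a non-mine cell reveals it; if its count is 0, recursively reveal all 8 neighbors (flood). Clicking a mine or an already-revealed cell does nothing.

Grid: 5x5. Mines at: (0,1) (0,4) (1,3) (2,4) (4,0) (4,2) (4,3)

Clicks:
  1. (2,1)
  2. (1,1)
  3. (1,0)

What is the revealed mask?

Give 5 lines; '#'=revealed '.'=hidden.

Answer: .....
###..
###..
###..
.....

Derivation:
Click 1 (2,1) count=0: revealed 9 new [(1,0) (1,1) (1,2) (2,0) (2,1) (2,2) (3,0) (3,1) (3,2)] -> total=9
Click 2 (1,1) count=1: revealed 0 new [(none)] -> total=9
Click 3 (1,0) count=1: revealed 0 new [(none)] -> total=9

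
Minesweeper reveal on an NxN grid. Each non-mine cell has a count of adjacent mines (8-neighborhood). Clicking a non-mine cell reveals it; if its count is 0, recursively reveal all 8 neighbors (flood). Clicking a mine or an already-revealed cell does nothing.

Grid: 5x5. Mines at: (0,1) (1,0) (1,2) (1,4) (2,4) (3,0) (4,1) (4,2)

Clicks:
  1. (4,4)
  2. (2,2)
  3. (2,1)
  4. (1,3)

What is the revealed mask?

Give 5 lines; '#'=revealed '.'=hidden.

Answer: .....
...#.
.##..
...##
...##

Derivation:
Click 1 (4,4) count=0: revealed 4 new [(3,3) (3,4) (4,3) (4,4)] -> total=4
Click 2 (2,2) count=1: revealed 1 new [(2,2)] -> total=5
Click 3 (2,1) count=3: revealed 1 new [(2,1)] -> total=6
Click 4 (1,3) count=3: revealed 1 new [(1,3)] -> total=7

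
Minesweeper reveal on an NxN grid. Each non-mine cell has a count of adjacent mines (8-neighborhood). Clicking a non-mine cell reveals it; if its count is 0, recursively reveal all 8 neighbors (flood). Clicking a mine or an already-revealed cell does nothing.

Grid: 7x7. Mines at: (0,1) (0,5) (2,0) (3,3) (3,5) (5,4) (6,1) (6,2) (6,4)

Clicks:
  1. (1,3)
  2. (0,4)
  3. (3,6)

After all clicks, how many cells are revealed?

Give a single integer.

Click 1 (1,3) count=0: revealed 9 new [(0,2) (0,3) (0,4) (1,2) (1,3) (1,4) (2,2) (2,3) (2,4)] -> total=9
Click 2 (0,4) count=1: revealed 0 new [(none)] -> total=9
Click 3 (3,6) count=1: revealed 1 new [(3,6)] -> total=10

Answer: 10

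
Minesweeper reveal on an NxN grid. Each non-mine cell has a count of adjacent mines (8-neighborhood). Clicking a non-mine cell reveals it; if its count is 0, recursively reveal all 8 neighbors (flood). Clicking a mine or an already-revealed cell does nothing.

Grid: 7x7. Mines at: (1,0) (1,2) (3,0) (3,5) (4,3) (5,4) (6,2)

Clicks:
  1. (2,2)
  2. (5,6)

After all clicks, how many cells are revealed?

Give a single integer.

Answer: 7

Derivation:
Click 1 (2,2) count=1: revealed 1 new [(2,2)] -> total=1
Click 2 (5,6) count=0: revealed 6 new [(4,5) (4,6) (5,5) (5,6) (6,5) (6,6)] -> total=7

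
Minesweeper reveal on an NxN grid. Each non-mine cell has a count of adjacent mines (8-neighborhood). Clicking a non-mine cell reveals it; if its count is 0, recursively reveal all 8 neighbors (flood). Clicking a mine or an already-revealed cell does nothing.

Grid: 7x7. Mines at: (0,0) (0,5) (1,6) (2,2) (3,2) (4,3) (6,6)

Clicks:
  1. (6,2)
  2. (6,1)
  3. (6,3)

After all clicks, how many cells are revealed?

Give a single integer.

Answer: 21

Derivation:
Click 1 (6,2) count=0: revealed 21 new [(1,0) (1,1) (2,0) (2,1) (3,0) (3,1) (4,0) (4,1) (4,2) (5,0) (5,1) (5,2) (5,3) (5,4) (5,5) (6,0) (6,1) (6,2) (6,3) (6,4) (6,5)] -> total=21
Click 2 (6,1) count=0: revealed 0 new [(none)] -> total=21
Click 3 (6,3) count=0: revealed 0 new [(none)] -> total=21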